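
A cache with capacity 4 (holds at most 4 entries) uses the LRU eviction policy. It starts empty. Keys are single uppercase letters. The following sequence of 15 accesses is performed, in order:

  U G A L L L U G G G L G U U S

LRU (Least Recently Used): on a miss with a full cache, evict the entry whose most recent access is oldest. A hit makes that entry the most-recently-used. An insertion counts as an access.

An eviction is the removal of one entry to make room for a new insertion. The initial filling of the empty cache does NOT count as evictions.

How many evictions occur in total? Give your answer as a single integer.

LRU simulation (capacity=4):
  1. access U: MISS. Cache (LRU->MRU): [U]
  2. access G: MISS. Cache (LRU->MRU): [U G]
  3. access A: MISS. Cache (LRU->MRU): [U G A]
  4. access L: MISS. Cache (LRU->MRU): [U G A L]
  5. access L: HIT. Cache (LRU->MRU): [U G A L]
  6. access L: HIT. Cache (LRU->MRU): [U G A L]
  7. access U: HIT. Cache (LRU->MRU): [G A L U]
  8. access G: HIT. Cache (LRU->MRU): [A L U G]
  9. access G: HIT. Cache (LRU->MRU): [A L U G]
  10. access G: HIT. Cache (LRU->MRU): [A L U G]
  11. access L: HIT. Cache (LRU->MRU): [A U G L]
  12. access G: HIT. Cache (LRU->MRU): [A U L G]
  13. access U: HIT. Cache (LRU->MRU): [A L G U]
  14. access U: HIT. Cache (LRU->MRU): [A L G U]
  15. access S: MISS, evict A. Cache (LRU->MRU): [L G U S]
Total: 10 hits, 5 misses, 1 evictions

Answer: 1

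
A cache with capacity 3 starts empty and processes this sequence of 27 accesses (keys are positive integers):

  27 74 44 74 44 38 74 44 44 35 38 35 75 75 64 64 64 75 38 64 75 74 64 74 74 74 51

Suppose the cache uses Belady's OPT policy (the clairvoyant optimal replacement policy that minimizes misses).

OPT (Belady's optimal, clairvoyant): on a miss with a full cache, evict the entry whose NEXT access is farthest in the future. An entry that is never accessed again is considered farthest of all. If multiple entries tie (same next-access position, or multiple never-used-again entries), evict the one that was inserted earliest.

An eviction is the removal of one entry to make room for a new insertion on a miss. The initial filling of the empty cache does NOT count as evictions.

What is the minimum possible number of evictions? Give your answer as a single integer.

OPT (Belady) simulation (capacity=3):
  1. access 27: MISS. Cache: [27]
  2. access 74: MISS. Cache: [27 74]
  3. access 44: MISS. Cache: [27 74 44]
  4. access 74: HIT. Next use of 74: step 7. Cache: [27 74 44]
  5. access 44: HIT. Next use of 44: step 8. Cache: [27 74 44]
  6. access 38: MISS, evict 27 (next use: never). Cache: [74 44 38]
  7. access 74: HIT. Next use of 74: step 22. Cache: [74 44 38]
  8. access 44: HIT. Next use of 44: step 9. Cache: [74 44 38]
  9. access 44: HIT. Next use of 44: never. Cache: [74 44 38]
  10. access 35: MISS, evict 44 (next use: never). Cache: [74 38 35]
  11. access 38: HIT. Next use of 38: step 19. Cache: [74 38 35]
  12. access 35: HIT. Next use of 35: never. Cache: [74 38 35]
  13. access 75: MISS, evict 35 (next use: never). Cache: [74 38 75]
  14. access 75: HIT. Next use of 75: step 18. Cache: [74 38 75]
  15. access 64: MISS, evict 74 (next use: step 22). Cache: [38 75 64]
  16. access 64: HIT. Next use of 64: step 17. Cache: [38 75 64]
  17. access 64: HIT. Next use of 64: step 20. Cache: [38 75 64]
  18. access 75: HIT. Next use of 75: step 21. Cache: [38 75 64]
  19. access 38: HIT. Next use of 38: never. Cache: [38 75 64]
  20. access 64: HIT. Next use of 64: step 23. Cache: [38 75 64]
  21. access 75: HIT. Next use of 75: never. Cache: [38 75 64]
  22. access 74: MISS, evict 38 (next use: never). Cache: [75 64 74]
  23. access 64: HIT. Next use of 64: never. Cache: [75 64 74]
  24. access 74: HIT. Next use of 74: step 25. Cache: [75 64 74]
  25. access 74: HIT. Next use of 74: step 26. Cache: [75 64 74]
  26. access 74: HIT. Next use of 74: never. Cache: [75 64 74]
  27. access 51: MISS, evict 75 (next use: never). Cache: [64 74 51]
Total: 18 hits, 9 misses, 6 evictions

Answer: 6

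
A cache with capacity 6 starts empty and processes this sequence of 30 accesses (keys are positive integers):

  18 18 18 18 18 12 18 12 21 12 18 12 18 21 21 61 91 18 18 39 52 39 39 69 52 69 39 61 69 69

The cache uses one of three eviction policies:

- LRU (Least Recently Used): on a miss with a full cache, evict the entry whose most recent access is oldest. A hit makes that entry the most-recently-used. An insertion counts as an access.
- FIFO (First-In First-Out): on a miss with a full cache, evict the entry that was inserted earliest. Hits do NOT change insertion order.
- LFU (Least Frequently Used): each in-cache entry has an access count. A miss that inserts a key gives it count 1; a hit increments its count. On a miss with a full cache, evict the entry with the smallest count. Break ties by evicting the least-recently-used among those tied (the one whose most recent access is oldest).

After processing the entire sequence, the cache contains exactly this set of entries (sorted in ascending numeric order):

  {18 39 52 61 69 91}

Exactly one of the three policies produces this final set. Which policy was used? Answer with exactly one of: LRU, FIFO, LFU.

Answer: LRU

Derivation:
Simulating under each policy and comparing final sets:
  LRU: final set = {18 39 52 61 69 91} -> MATCHES target
  FIFO: final set = {21 39 52 61 69 91} -> differs
  LFU: final set = {12 18 21 39 61 69} -> differs
Only LRU produces the target set.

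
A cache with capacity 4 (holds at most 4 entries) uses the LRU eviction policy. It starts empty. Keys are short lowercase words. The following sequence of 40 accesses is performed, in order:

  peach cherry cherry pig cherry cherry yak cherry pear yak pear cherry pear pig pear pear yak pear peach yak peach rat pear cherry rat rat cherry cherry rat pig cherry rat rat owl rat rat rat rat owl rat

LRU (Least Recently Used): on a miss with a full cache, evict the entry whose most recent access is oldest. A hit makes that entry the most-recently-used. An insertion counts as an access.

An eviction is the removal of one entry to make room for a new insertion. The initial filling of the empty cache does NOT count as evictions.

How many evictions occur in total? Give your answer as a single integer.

Answer: 6

Derivation:
LRU simulation (capacity=4):
  1. access peach: MISS. Cache (LRU->MRU): [peach]
  2. access cherry: MISS. Cache (LRU->MRU): [peach cherry]
  3. access cherry: HIT. Cache (LRU->MRU): [peach cherry]
  4. access pig: MISS. Cache (LRU->MRU): [peach cherry pig]
  5. access cherry: HIT. Cache (LRU->MRU): [peach pig cherry]
  6. access cherry: HIT. Cache (LRU->MRU): [peach pig cherry]
  7. access yak: MISS. Cache (LRU->MRU): [peach pig cherry yak]
  8. access cherry: HIT. Cache (LRU->MRU): [peach pig yak cherry]
  9. access pear: MISS, evict peach. Cache (LRU->MRU): [pig yak cherry pear]
  10. access yak: HIT. Cache (LRU->MRU): [pig cherry pear yak]
  11. access pear: HIT. Cache (LRU->MRU): [pig cherry yak pear]
  12. access cherry: HIT. Cache (LRU->MRU): [pig yak pear cherry]
  13. access pear: HIT. Cache (LRU->MRU): [pig yak cherry pear]
  14. access pig: HIT. Cache (LRU->MRU): [yak cherry pear pig]
  15. access pear: HIT. Cache (LRU->MRU): [yak cherry pig pear]
  16. access pear: HIT. Cache (LRU->MRU): [yak cherry pig pear]
  17. access yak: HIT. Cache (LRU->MRU): [cherry pig pear yak]
  18. access pear: HIT. Cache (LRU->MRU): [cherry pig yak pear]
  19. access peach: MISS, evict cherry. Cache (LRU->MRU): [pig yak pear peach]
  20. access yak: HIT. Cache (LRU->MRU): [pig pear peach yak]
  21. access peach: HIT. Cache (LRU->MRU): [pig pear yak peach]
  22. access rat: MISS, evict pig. Cache (LRU->MRU): [pear yak peach rat]
  23. access pear: HIT. Cache (LRU->MRU): [yak peach rat pear]
  24. access cherry: MISS, evict yak. Cache (LRU->MRU): [peach rat pear cherry]
  25. access rat: HIT. Cache (LRU->MRU): [peach pear cherry rat]
  26. access rat: HIT. Cache (LRU->MRU): [peach pear cherry rat]
  27. access cherry: HIT. Cache (LRU->MRU): [peach pear rat cherry]
  28. access cherry: HIT. Cache (LRU->MRU): [peach pear rat cherry]
  29. access rat: HIT. Cache (LRU->MRU): [peach pear cherry rat]
  30. access pig: MISS, evict peach. Cache (LRU->MRU): [pear cherry rat pig]
  31. access cherry: HIT. Cache (LRU->MRU): [pear rat pig cherry]
  32. access rat: HIT. Cache (LRU->MRU): [pear pig cherry rat]
  33. access rat: HIT. Cache (LRU->MRU): [pear pig cherry rat]
  34. access owl: MISS, evict pear. Cache (LRU->MRU): [pig cherry rat owl]
  35. access rat: HIT. Cache (LRU->MRU): [pig cherry owl rat]
  36. access rat: HIT. Cache (LRU->MRU): [pig cherry owl rat]
  37. access rat: HIT. Cache (LRU->MRU): [pig cherry owl rat]
  38. access rat: HIT. Cache (LRU->MRU): [pig cherry owl rat]
  39. access owl: HIT. Cache (LRU->MRU): [pig cherry rat owl]
  40. access rat: HIT. Cache (LRU->MRU): [pig cherry owl rat]
Total: 30 hits, 10 misses, 6 evictions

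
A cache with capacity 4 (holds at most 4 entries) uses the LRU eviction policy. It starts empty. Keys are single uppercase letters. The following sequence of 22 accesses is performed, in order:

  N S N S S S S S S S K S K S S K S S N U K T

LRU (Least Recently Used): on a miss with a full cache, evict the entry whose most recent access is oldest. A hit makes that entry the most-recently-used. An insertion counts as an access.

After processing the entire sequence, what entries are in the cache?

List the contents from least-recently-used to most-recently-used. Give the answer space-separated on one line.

Answer: N U K T

Derivation:
LRU simulation (capacity=4):
  1. access N: MISS. Cache (LRU->MRU): [N]
  2. access S: MISS. Cache (LRU->MRU): [N S]
  3. access N: HIT. Cache (LRU->MRU): [S N]
  4. access S: HIT. Cache (LRU->MRU): [N S]
  5. access S: HIT. Cache (LRU->MRU): [N S]
  6. access S: HIT. Cache (LRU->MRU): [N S]
  7. access S: HIT. Cache (LRU->MRU): [N S]
  8. access S: HIT. Cache (LRU->MRU): [N S]
  9. access S: HIT. Cache (LRU->MRU): [N S]
  10. access S: HIT. Cache (LRU->MRU): [N S]
  11. access K: MISS. Cache (LRU->MRU): [N S K]
  12. access S: HIT. Cache (LRU->MRU): [N K S]
  13. access K: HIT. Cache (LRU->MRU): [N S K]
  14. access S: HIT. Cache (LRU->MRU): [N K S]
  15. access S: HIT. Cache (LRU->MRU): [N K S]
  16. access K: HIT. Cache (LRU->MRU): [N S K]
  17. access S: HIT. Cache (LRU->MRU): [N K S]
  18. access S: HIT. Cache (LRU->MRU): [N K S]
  19. access N: HIT. Cache (LRU->MRU): [K S N]
  20. access U: MISS. Cache (LRU->MRU): [K S N U]
  21. access K: HIT. Cache (LRU->MRU): [S N U K]
  22. access T: MISS, evict S. Cache (LRU->MRU): [N U K T]
Total: 17 hits, 5 misses, 1 evictions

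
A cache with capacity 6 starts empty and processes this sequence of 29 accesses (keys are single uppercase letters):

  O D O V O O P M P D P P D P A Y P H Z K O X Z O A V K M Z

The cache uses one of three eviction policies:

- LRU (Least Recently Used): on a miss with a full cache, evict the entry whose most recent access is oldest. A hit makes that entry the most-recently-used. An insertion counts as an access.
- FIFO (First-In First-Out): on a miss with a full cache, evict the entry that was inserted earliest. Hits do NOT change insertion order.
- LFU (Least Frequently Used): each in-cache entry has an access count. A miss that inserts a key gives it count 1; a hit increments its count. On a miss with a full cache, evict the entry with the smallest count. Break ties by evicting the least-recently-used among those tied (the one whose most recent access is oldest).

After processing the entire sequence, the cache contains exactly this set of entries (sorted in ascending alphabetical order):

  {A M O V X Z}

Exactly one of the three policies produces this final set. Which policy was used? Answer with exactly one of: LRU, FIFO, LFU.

Answer: FIFO

Derivation:
Simulating under each policy and comparing final sets:
  LRU: final set = {A K M O V Z} -> differs
  FIFO: final set = {A M O V X Z} -> MATCHES target
  LFU: final set = {D K M O P Z} -> differs
Only FIFO produces the target set.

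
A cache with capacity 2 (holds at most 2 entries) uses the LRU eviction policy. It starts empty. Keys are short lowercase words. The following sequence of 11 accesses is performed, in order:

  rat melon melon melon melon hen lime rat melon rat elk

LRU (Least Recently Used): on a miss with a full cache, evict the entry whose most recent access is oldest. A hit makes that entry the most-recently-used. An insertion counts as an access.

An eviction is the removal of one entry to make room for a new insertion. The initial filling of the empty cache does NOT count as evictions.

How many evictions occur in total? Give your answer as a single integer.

LRU simulation (capacity=2):
  1. access rat: MISS. Cache (LRU->MRU): [rat]
  2. access melon: MISS. Cache (LRU->MRU): [rat melon]
  3. access melon: HIT. Cache (LRU->MRU): [rat melon]
  4. access melon: HIT. Cache (LRU->MRU): [rat melon]
  5. access melon: HIT. Cache (LRU->MRU): [rat melon]
  6. access hen: MISS, evict rat. Cache (LRU->MRU): [melon hen]
  7. access lime: MISS, evict melon. Cache (LRU->MRU): [hen lime]
  8. access rat: MISS, evict hen. Cache (LRU->MRU): [lime rat]
  9. access melon: MISS, evict lime. Cache (LRU->MRU): [rat melon]
  10. access rat: HIT. Cache (LRU->MRU): [melon rat]
  11. access elk: MISS, evict melon. Cache (LRU->MRU): [rat elk]
Total: 4 hits, 7 misses, 5 evictions

Answer: 5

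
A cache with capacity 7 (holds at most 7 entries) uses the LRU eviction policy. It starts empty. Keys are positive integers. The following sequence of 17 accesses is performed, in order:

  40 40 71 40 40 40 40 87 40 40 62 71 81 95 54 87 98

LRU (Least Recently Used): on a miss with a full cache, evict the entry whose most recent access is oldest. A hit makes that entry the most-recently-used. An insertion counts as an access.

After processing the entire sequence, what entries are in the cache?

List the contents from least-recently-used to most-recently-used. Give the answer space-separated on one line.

Answer: 62 71 81 95 54 87 98

Derivation:
LRU simulation (capacity=7):
  1. access 40: MISS. Cache (LRU->MRU): [40]
  2. access 40: HIT. Cache (LRU->MRU): [40]
  3. access 71: MISS. Cache (LRU->MRU): [40 71]
  4. access 40: HIT. Cache (LRU->MRU): [71 40]
  5. access 40: HIT. Cache (LRU->MRU): [71 40]
  6. access 40: HIT. Cache (LRU->MRU): [71 40]
  7. access 40: HIT. Cache (LRU->MRU): [71 40]
  8. access 87: MISS. Cache (LRU->MRU): [71 40 87]
  9. access 40: HIT. Cache (LRU->MRU): [71 87 40]
  10. access 40: HIT. Cache (LRU->MRU): [71 87 40]
  11. access 62: MISS. Cache (LRU->MRU): [71 87 40 62]
  12. access 71: HIT. Cache (LRU->MRU): [87 40 62 71]
  13. access 81: MISS. Cache (LRU->MRU): [87 40 62 71 81]
  14. access 95: MISS. Cache (LRU->MRU): [87 40 62 71 81 95]
  15. access 54: MISS. Cache (LRU->MRU): [87 40 62 71 81 95 54]
  16. access 87: HIT. Cache (LRU->MRU): [40 62 71 81 95 54 87]
  17. access 98: MISS, evict 40. Cache (LRU->MRU): [62 71 81 95 54 87 98]
Total: 9 hits, 8 misses, 1 evictions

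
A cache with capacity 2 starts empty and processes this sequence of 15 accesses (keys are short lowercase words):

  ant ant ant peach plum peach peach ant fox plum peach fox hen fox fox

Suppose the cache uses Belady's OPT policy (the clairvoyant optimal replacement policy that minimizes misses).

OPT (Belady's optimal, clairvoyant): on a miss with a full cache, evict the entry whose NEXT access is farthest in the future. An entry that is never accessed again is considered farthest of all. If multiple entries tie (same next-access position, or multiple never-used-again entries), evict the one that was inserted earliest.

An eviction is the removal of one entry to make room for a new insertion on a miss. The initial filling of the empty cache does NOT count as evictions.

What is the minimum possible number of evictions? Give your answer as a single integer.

OPT (Belady) simulation (capacity=2):
  1. access ant: MISS. Cache: [ant]
  2. access ant: HIT. Next use of ant: step 3. Cache: [ant]
  3. access ant: HIT. Next use of ant: step 8. Cache: [ant]
  4. access peach: MISS. Cache: [ant peach]
  5. access plum: MISS, evict ant (next use: step 8). Cache: [peach plum]
  6. access peach: HIT. Next use of peach: step 7. Cache: [peach plum]
  7. access peach: HIT. Next use of peach: step 11. Cache: [peach plum]
  8. access ant: MISS, evict peach (next use: step 11). Cache: [plum ant]
  9. access fox: MISS, evict ant (next use: never). Cache: [plum fox]
  10. access plum: HIT. Next use of plum: never. Cache: [plum fox]
  11. access peach: MISS, evict plum (next use: never). Cache: [fox peach]
  12. access fox: HIT. Next use of fox: step 14. Cache: [fox peach]
  13. access hen: MISS, evict peach (next use: never). Cache: [fox hen]
  14. access fox: HIT. Next use of fox: step 15. Cache: [fox hen]
  15. access fox: HIT. Next use of fox: never. Cache: [fox hen]
Total: 8 hits, 7 misses, 5 evictions

Answer: 5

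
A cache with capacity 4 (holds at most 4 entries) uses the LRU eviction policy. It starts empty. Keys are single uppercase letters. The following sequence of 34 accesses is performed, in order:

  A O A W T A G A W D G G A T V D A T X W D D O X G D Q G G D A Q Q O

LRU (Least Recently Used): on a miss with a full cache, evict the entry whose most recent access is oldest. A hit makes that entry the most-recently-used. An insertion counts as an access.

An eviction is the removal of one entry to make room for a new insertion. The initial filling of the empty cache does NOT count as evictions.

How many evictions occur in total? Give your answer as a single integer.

LRU simulation (capacity=4):
  1. access A: MISS. Cache (LRU->MRU): [A]
  2. access O: MISS. Cache (LRU->MRU): [A O]
  3. access A: HIT. Cache (LRU->MRU): [O A]
  4. access W: MISS. Cache (LRU->MRU): [O A W]
  5. access T: MISS. Cache (LRU->MRU): [O A W T]
  6. access A: HIT. Cache (LRU->MRU): [O W T A]
  7. access G: MISS, evict O. Cache (LRU->MRU): [W T A G]
  8. access A: HIT. Cache (LRU->MRU): [W T G A]
  9. access W: HIT. Cache (LRU->MRU): [T G A W]
  10. access D: MISS, evict T. Cache (LRU->MRU): [G A W D]
  11. access G: HIT. Cache (LRU->MRU): [A W D G]
  12. access G: HIT. Cache (LRU->MRU): [A W D G]
  13. access A: HIT. Cache (LRU->MRU): [W D G A]
  14. access T: MISS, evict W. Cache (LRU->MRU): [D G A T]
  15. access V: MISS, evict D. Cache (LRU->MRU): [G A T V]
  16. access D: MISS, evict G. Cache (LRU->MRU): [A T V D]
  17. access A: HIT. Cache (LRU->MRU): [T V D A]
  18. access T: HIT. Cache (LRU->MRU): [V D A T]
  19. access X: MISS, evict V. Cache (LRU->MRU): [D A T X]
  20. access W: MISS, evict D. Cache (LRU->MRU): [A T X W]
  21. access D: MISS, evict A. Cache (LRU->MRU): [T X W D]
  22. access D: HIT. Cache (LRU->MRU): [T X W D]
  23. access O: MISS, evict T. Cache (LRU->MRU): [X W D O]
  24. access X: HIT. Cache (LRU->MRU): [W D O X]
  25. access G: MISS, evict W. Cache (LRU->MRU): [D O X G]
  26. access D: HIT. Cache (LRU->MRU): [O X G D]
  27. access Q: MISS, evict O. Cache (LRU->MRU): [X G D Q]
  28. access G: HIT. Cache (LRU->MRU): [X D Q G]
  29. access G: HIT. Cache (LRU->MRU): [X D Q G]
  30. access D: HIT. Cache (LRU->MRU): [X Q G D]
  31. access A: MISS, evict X. Cache (LRU->MRU): [Q G D A]
  32. access Q: HIT. Cache (LRU->MRU): [G D A Q]
  33. access Q: HIT. Cache (LRU->MRU): [G D A Q]
  34. access O: MISS, evict G. Cache (LRU->MRU): [D A Q O]
Total: 17 hits, 17 misses, 13 evictions

Answer: 13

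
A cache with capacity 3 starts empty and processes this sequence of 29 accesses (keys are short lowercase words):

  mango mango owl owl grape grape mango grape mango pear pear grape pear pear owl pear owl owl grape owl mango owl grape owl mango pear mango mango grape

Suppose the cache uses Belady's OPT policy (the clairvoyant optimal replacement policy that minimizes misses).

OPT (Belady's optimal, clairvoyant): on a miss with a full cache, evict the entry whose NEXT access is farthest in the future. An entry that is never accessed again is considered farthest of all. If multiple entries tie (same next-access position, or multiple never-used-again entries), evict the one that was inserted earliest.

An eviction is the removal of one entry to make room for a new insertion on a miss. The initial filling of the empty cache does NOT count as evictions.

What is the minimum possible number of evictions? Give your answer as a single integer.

OPT (Belady) simulation (capacity=3):
  1. access mango: MISS. Cache: [mango]
  2. access mango: HIT. Next use of mango: step 7. Cache: [mango]
  3. access owl: MISS. Cache: [mango owl]
  4. access owl: HIT. Next use of owl: step 15. Cache: [mango owl]
  5. access grape: MISS. Cache: [mango owl grape]
  6. access grape: HIT. Next use of grape: step 8. Cache: [mango owl grape]
  7. access mango: HIT. Next use of mango: step 9. Cache: [mango owl grape]
  8. access grape: HIT. Next use of grape: step 12. Cache: [mango owl grape]
  9. access mango: HIT. Next use of mango: step 21. Cache: [mango owl grape]
  10. access pear: MISS, evict mango (next use: step 21). Cache: [owl grape pear]
  11. access pear: HIT. Next use of pear: step 13. Cache: [owl grape pear]
  12. access grape: HIT. Next use of grape: step 19. Cache: [owl grape pear]
  13. access pear: HIT. Next use of pear: step 14. Cache: [owl grape pear]
  14. access pear: HIT. Next use of pear: step 16. Cache: [owl grape pear]
  15. access owl: HIT. Next use of owl: step 17. Cache: [owl grape pear]
  16. access pear: HIT. Next use of pear: step 26. Cache: [owl grape pear]
  17. access owl: HIT. Next use of owl: step 18. Cache: [owl grape pear]
  18. access owl: HIT. Next use of owl: step 20. Cache: [owl grape pear]
  19. access grape: HIT. Next use of grape: step 23. Cache: [owl grape pear]
  20. access owl: HIT. Next use of owl: step 22. Cache: [owl grape pear]
  21. access mango: MISS, evict pear (next use: step 26). Cache: [owl grape mango]
  22. access owl: HIT. Next use of owl: step 24. Cache: [owl grape mango]
  23. access grape: HIT. Next use of grape: step 29. Cache: [owl grape mango]
  24. access owl: HIT. Next use of owl: never. Cache: [owl grape mango]
  25. access mango: HIT. Next use of mango: step 27. Cache: [owl grape mango]
  26. access pear: MISS, evict owl (next use: never). Cache: [grape mango pear]
  27. access mango: HIT. Next use of mango: step 28. Cache: [grape mango pear]
  28. access mango: HIT. Next use of mango: never. Cache: [grape mango pear]
  29. access grape: HIT. Next use of grape: never. Cache: [grape mango pear]
Total: 23 hits, 6 misses, 3 evictions

Answer: 3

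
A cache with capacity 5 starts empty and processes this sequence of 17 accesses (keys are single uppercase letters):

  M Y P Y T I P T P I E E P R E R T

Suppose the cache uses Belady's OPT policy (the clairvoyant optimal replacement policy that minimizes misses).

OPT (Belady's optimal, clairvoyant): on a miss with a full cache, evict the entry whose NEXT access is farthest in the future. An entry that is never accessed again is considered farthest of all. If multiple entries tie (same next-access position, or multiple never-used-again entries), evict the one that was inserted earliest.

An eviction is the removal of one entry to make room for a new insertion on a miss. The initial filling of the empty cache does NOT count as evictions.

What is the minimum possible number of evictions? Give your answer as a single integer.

Answer: 2

Derivation:
OPT (Belady) simulation (capacity=5):
  1. access M: MISS. Cache: [M]
  2. access Y: MISS. Cache: [M Y]
  3. access P: MISS. Cache: [M Y P]
  4. access Y: HIT. Next use of Y: never. Cache: [M Y P]
  5. access T: MISS. Cache: [M Y P T]
  6. access I: MISS. Cache: [M Y P T I]
  7. access P: HIT. Next use of P: step 9. Cache: [M Y P T I]
  8. access T: HIT. Next use of T: step 17. Cache: [M Y P T I]
  9. access P: HIT. Next use of P: step 13. Cache: [M Y P T I]
  10. access I: HIT. Next use of I: never. Cache: [M Y P T I]
  11. access E: MISS, evict M (next use: never). Cache: [Y P T I E]
  12. access E: HIT. Next use of E: step 15. Cache: [Y P T I E]
  13. access P: HIT. Next use of P: never. Cache: [Y P T I E]
  14. access R: MISS, evict Y (next use: never). Cache: [P T I E R]
  15. access E: HIT. Next use of E: never. Cache: [P T I E R]
  16. access R: HIT. Next use of R: never. Cache: [P T I E R]
  17. access T: HIT. Next use of T: never. Cache: [P T I E R]
Total: 10 hits, 7 misses, 2 evictions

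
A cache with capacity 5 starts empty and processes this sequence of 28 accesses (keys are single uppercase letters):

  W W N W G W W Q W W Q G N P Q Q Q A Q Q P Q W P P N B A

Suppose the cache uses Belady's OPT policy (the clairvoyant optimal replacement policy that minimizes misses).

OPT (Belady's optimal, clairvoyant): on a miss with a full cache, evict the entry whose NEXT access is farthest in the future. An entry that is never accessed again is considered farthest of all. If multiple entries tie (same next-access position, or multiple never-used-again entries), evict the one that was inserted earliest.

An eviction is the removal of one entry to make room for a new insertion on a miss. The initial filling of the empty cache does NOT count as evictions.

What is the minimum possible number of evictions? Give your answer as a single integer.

Answer: 2

Derivation:
OPT (Belady) simulation (capacity=5):
  1. access W: MISS. Cache: [W]
  2. access W: HIT. Next use of W: step 4. Cache: [W]
  3. access N: MISS. Cache: [W N]
  4. access W: HIT. Next use of W: step 6. Cache: [W N]
  5. access G: MISS. Cache: [W N G]
  6. access W: HIT. Next use of W: step 7. Cache: [W N G]
  7. access W: HIT. Next use of W: step 9. Cache: [W N G]
  8. access Q: MISS. Cache: [W N G Q]
  9. access W: HIT. Next use of W: step 10. Cache: [W N G Q]
  10. access W: HIT. Next use of W: step 23. Cache: [W N G Q]
  11. access Q: HIT. Next use of Q: step 15. Cache: [W N G Q]
  12. access G: HIT. Next use of G: never. Cache: [W N G Q]
  13. access N: HIT. Next use of N: step 26. Cache: [W N G Q]
  14. access P: MISS. Cache: [W N G Q P]
  15. access Q: HIT. Next use of Q: step 16. Cache: [W N G Q P]
  16. access Q: HIT. Next use of Q: step 17. Cache: [W N G Q P]
  17. access Q: HIT. Next use of Q: step 19. Cache: [W N G Q P]
  18. access A: MISS, evict G (next use: never). Cache: [W N Q P A]
  19. access Q: HIT. Next use of Q: step 20. Cache: [W N Q P A]
  20. access Q: HIT. Next use of Q: step 22. Cache: [W N Q P A]
  21. access P: HIT. Next use of P: step 24. Cache: [W N Q P A]
  22. access Q: HIT. Next use of Q: never. Cache: [W N Q P A]
  23. access W: HIT. Next use of W: never. Cache: [W N Q P A]
  24. access P: HIT. Next use of P: step 25. Cache: [W N Q P A]
  25. access P: HIT. Next use of P: never. Cache: [W N Q P A]
  26. access N: HIT. Next use of N: never. Cache: [W N Q P A]
  27. access B: MISS, evict W (next use: never). Cache: [N Q P A B]
  28. access A: HIT. Next use of A: never. Cache: [N Q P A B]
Total: 21 hits, 7 misses, 2 evictions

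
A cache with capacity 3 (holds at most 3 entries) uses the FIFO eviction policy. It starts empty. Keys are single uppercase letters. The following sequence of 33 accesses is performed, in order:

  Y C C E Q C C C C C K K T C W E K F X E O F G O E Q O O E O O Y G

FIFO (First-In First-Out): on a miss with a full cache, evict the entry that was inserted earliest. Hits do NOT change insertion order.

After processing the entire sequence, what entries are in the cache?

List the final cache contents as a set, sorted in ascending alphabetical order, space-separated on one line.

FIFO simulation (capacity=3):
  1. access Y: MISS. Cache (old->new): [Y]
  2. access C: MISS. Cache (old->new): [Y C]
  3. access C: HIT. Cache (old->new): [Y C]
  4. access E: MISS. Cache (old->new): [Y C E]
  5. access Q: MISS, evict Y. Cache (old->new): [C E Q]
  6. access C: HIT. Cache (old->new): [C E Q]
  7. access C: HIT. Cache (old->new): [C E Q]
  8. access C: HIT. Cache (old->new): [C E Q]
  9. access C: HIT. Cache (old->new): [C E Q]
  10. access C: HIT. Cache (old->new): [C E Q]
  11. access K: MISS, evict C. Cache (old->new): [E Q K]
  12. access K: HIT. Cache (old->new): [E Q K]
  13. access T: MISS, evict E. Cache (old->new): [Q K T]
  14. access C: MISS, evict Q. Cache (old->new): [K T C]
  15. access W: MISS, evict K. Cache (old->new): [T C W]
  16. access E: MISS, evict T. Cache (old->new): [C W E]
  17. access K: MISS, evict C. Cache (old->new): [W E K]
  18. access F: MISS, evict W. Cache (old->new): [E K F]
  19. access X: MISS, evict E. Cache (old->new): [K F X]
  20. access E: MISS, evict K. Cache (old->new): [F X E]
  21. access O: MISS, evict F. Cache (old->new): [X E O]
  22. access F: MISS, evict X. Cache (old->new): [E O F]
  23. access G: MISS, evict E. Cache (old->new): [O F G]
  24. access O: HIT. Cache (old->new): [O F G]
  25. access E: MISS, evict O. Cache (old->new): [F G E]
  26. access Q: MISS, evict F. Cache (old->new): [G E Q]
  27. access O: MISS, evict G. Cache (old->new): [E Q O]
  28. access O: HIT. Cache (old->new): [E Q O]
  29. access E: HIT. Cache (old->new): [E Q O]
  30. access O: HIT. Cache (old->new): [E Q O]
  31. access O: HIT. Cache (old->new): [E Q O]
  32. access Y: MISS, evict E. Cache (old->new): [Q O Y]
  33. access G: MISS, evict Q. Cache (old->new): [O Y G]
Total: 12 hits, 21 misses, 18 evictions

Answer: G O Y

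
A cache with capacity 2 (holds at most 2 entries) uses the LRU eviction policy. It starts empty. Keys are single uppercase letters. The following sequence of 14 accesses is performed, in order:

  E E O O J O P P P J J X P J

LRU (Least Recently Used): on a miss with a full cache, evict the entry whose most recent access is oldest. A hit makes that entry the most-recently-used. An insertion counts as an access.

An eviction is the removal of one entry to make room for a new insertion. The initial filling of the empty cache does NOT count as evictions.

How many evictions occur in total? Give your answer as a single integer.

Answer: 6

Derivation:
LRU simulation (capacity=2):
  1. access E: MISS. Cache (LRU->MRU): [E]
  2. access E: HIT. Cache (LRU->MRU): [E]
  3. access O: MISS. Cache (LRU->MRU): [E O]
  4. access O: HIT. Cache (LRU->MRU): [E O]
  5. access J: MISS, evict E. Cache (LRU->MRU): [O J]
  6. access O: HIT. Cache (LRU->MRU): [J O]
  7. access P: MISS, evict J. Cache (LRU->MRU): [O P]
  8. access P: HIT. Cache (LRU->MRU): [O P]
  9. access P: HIT. Cache (LRU->MRU): [O P]
  10. access J: MISS, evict O. Cache (LRU->MRU): [P J]
  11. access J: HIT. Cache (LRU->MRU): [P J]
  12. access X: MISS, evict P. Cache (LRU->MRU): [J X]
  13. access P: MISS, evict J. Cache (LRU->MRU): [X P]
  14. access J: MISS, evict X. Cache (LRU->MRU): [P J]
Total: 6 hits, 8 misses, 6 evictions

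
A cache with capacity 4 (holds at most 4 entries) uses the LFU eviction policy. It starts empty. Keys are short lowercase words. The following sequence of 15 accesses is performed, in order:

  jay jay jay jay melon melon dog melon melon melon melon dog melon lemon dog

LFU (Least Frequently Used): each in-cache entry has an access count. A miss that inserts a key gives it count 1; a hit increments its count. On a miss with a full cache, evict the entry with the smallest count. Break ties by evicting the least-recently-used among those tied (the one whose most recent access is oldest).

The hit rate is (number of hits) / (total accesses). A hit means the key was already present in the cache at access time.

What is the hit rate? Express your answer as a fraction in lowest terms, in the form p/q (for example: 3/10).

LFU simulation (capacity=4):
  1. access jay: MISS. Cache: [jay(c=1)]
  2. access jay: HIT, count now 2. Cache: [jay(c=2)]
  3. access jay: HIT, count now 3. Cache: [jay(c=3)]
  4. access jay: HIT, count now 4. Cache: [jay(c=4)]
  5. access melon: MISS. Cache: [melon(c=1) jay(c=4)]
  6. access melon: HIT, count now 2. Cache: [melon(c=2) jay(c=4)]
  7. access dog: MISS. Cache: [dog(c=1) melon(c=2) jay(c=4)]
  8. access melon: HIT, count now 3. Cache: [dog(c=1) melon(c=3) jay(c=4)]
  9. access melon: HIT, count now 4. Cache: [dog(c=1) jay(c=4) melon(c=4)]
  10. access melon: HIT, count now 5. Cache: [dog(c=1) jay(c=4) melon(c=5)]
  11. access melon: HIT, count now 6. Cache: [dog(c=1) jay(c=4) melon(c=6)]
  12. access dog: HIT, count now 2. Cache: [dog(c=2) jay(c=4) melon(c=6)]
  13. access melon: HIT, count now 7. Cache: [dog(c=2) jay(c=4) melon(c=7)]
  14. access lemon: MISS. Cache: [lemon(c=1) dog(c=2) jay(c=4) melon(c=7)]
  15. access dog: HIT, count now 3. Cache: [lemon(c=1) dog(c=3) jay(c=4) melon(c=7)]
Total: 11 hits, 4 misses, 0 evictions

Hit rate = 11/15

Answer: 11/15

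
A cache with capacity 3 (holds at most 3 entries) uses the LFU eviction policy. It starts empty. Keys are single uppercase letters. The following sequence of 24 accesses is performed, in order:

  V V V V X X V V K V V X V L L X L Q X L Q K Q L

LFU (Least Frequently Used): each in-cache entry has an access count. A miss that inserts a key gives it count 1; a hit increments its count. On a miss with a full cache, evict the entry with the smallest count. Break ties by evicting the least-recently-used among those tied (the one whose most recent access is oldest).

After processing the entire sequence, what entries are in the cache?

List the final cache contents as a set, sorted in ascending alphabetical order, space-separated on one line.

LFU simulation (capacity=3):
  1. access V: MISS. Cache: [V(c=1)]
  2. access V: HIT, count now 2. Cache: [V(c=2)]
  3. access V: HIT, count now 3. Cache: [V(c=3)]
  4. access V: HIT, count now 4. Cache: [V(c=4)]
  5. access X: MISS. Cache: [X(c=1) V(c=4)]
  6. access X: HIT, count now 2. Cache: [X(c=2) V(c=4)]
  7. access V: HIT, count now 5. Cache: [X(c=2) V(c=5)]
  8. access V: HIT, count now 6. Cache: [X(c=2) V(c=6)]
  9. access K: MISS. Cache: [K(c=1) X(c=2) V(c=6)]
  10. access V: HIT, count now 7. Cache: [K(c=1) X(c=2) V(c=7)]
  11. access V: HIT, count now 8. Cache: [K(c=1) X(c=2) V(c=8)]
  12. access X: HIT, count now 3. Cache: [K(c=1) X(c=3) V(c=8)]
  13. access V: HIT, count now 9. Cache: [K(c=1) X(c=3) V(c=9)]
  14. access L: MISS, evict K(c=1). Cache: [L(c=1) X(c=3) V(c=9)]
  15. access L: HIT, count now 2. Cache: [L(c=2) X(c=3) V(c=9)]
  16. access X: HIT, count now 4. Cache: [L(c=2) X(c=4) V(c=9)]
  17. access L: HIT, count now 3. Cache: [L(c=3) X(c=4) V(c=9)]
  18. access Q: MISS, evict L(c=3). Cache: [Q(c=1) X(c=4) V(c=9)]
  19. access X: HIT, count now 5. Cache: [Q(c=1) X(c=5) V(c=9)]
  20. access L: MISS, evict Q(c=1). Cache: [L(c=1) X(c=5) V(c=9)]
  21. access Q: MISS, evict L(c=1). Cache: [Q(c=1) X(c=5) V(c=9)]
  22. access K: MISS, evict Q(c=1). Cache: [K(c=1) X(c=5) V(c=9)]
  23. access Q: MISS, evict K(c=1). Cache: [Q(c=1) X(c=5) V(c=9)]
  24. access L: MISS, evict Q(c=1). Cache: [L(c=1) X(c=5) V(c=9)]
Total: 14 hits, 10 misses, 7 evictions

Answer: L V X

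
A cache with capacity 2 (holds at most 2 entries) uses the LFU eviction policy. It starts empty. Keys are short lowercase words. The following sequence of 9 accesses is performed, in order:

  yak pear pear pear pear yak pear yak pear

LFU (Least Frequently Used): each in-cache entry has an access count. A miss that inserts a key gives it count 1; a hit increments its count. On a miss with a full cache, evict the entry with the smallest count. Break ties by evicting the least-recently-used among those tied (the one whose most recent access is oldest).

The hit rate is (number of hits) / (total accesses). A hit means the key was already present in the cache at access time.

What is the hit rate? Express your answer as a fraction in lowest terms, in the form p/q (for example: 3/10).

Answer: 7/9

Derivation:
LFU simulation (capacity=2):
  1. access yak: MISS. Cache: [yak(c=1)]
  2. access pear: MISS. Cache: [yak(c=1) pear(c=1)]
  3. access pear: HIT, count now 2. Cache: [yak(c=1) pear(c=2)]
  4. access pear: HIT, count now 3. Cache: [yak(c=1) pear(c=3)]
  5. access pear: HIT, count now 4. Cache: [yak(c=1) pear(c=4)]
  6. access yak: HIT, count now 2. Cache: [yak(c=2) pear(c=4)]
  7. access pear: HIT, count now 5. Cache: [yak(c=2) pear(c=5)]
  8. access yak: HIT, count now 3. Cache: [yak(c=3) pear(c=5)]
  9. access pear: HIT, count now 6. Cache: [yak(c=3) pear(c=6)]
Total: 7 hits, 2 misses, 0 evictions

Hit rate = 7/9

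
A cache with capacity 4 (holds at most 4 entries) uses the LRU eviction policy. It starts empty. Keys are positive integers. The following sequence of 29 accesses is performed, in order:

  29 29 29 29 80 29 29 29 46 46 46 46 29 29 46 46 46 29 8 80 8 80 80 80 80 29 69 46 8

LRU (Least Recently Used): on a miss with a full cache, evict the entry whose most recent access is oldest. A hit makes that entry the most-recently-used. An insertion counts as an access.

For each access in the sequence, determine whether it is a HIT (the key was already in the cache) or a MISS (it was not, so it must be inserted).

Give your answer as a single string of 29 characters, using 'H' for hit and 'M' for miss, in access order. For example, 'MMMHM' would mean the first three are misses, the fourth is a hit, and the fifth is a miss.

Answer: MHHHMHHHMHHHHHHHHHMHHHHHHHMMM

Derivation:
LRU simulation (capacity=4):
  1. access 29: MISS. Cache (LRU->MRU): [29]
  2. access 29: HIT. Cache (LRU->MRU): [29]
  3. access 29: HIT. Cache (LRU->MRU): [29]
  4. access 29: HIT. Cache (LRU->MRU): [29]
  5. access 80: MISS. Cache (LRU->MRU): [29 80]
  6. access 29: HIT. Cache (LRU->MRU): [80 29]
  7. access 29: HIT. Cache (LRU->MRU): [80 29]
  8. access 29: HIT. Cache (LRU->MRU): [80 29]
  9. access 46: MISS. Cache (LRU->MRU): [80 29 46]
  10. access 46: HIT. Cache (LRU->MRU): [80 29 46]
  11. access 46: HIT. Cache (LRU->MRU): [80 29 46]
  12. access 46: HIT. Cache (LRU->MRU): [80 29 46]
  13. access 29: HIT. Cache (LRU->MRU): [80 46 29]
  14. access 29: HIT. Cache (LRU->MRU): [80 46 29]
  15. access 46: HIT. Cache (LRU->MRU): [80 29 46]
  16. access 46: HIT. Cache (LRU->MRU): [80 29 46]
  17. access 46: HIT. Cache (LRU->MRU): [80 29 46]
  18. access 29: HIT. Cache (LRU->MRU): [80 46 29]
  19. access 8: MISS. Cache (LRU->MRU): [80 46 29 8]
  20. access 80: HIT. Cache (LRU->MRU): [46 29 8 80]
  21. access 8: HIT. Cache (LRU->MRU): [46 29 80 8]
  22. access 80: HIT. Cache (LRU->MRU): [46 29 8 80]
  23. access 80: HIT. Cache (LRU->MRU): [46 29 8 80]
  24. access 80: HIT. Cache (LRU->MRU): [46 29 8 80]
  25. access 80: HIT. Cache (LRU->MRU): [46 29 8 80]
  26. access 29: HIT. Cache (LRU->MRU): [46 8 80 29]
  27. access 69: MISS, evict 46. Cache (LRU->MRU): [8 80 29 69]
  28. access 46: MISS, evict 8. Cache (LRU->MRU): [80 29 69 46]
  29. access 8: MISS, evict 80. Cache (LRU->MRU): [29 69 46 8]
Total: 22 hits, 7 misses, 3 evictions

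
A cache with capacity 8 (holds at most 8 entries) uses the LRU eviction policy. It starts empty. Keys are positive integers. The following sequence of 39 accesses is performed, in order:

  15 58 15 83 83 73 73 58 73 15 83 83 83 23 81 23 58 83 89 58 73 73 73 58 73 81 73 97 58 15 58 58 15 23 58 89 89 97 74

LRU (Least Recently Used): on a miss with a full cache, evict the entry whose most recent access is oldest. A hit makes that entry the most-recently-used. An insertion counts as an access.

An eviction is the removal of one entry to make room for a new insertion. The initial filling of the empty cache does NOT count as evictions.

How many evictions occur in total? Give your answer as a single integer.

LRU simulation (capacity=8):
  1. access 15: MISS. Cache (LRU->MRU): [15]
  2. access 58: MISS. Cache (LRU->MRU): [15 58]
  3. access 15: HIT. Cache (LRU->MRU): [58 15]
  4. access 83: MISS. Cache (LRU->MRU): [58 15 83]
  5. access 83: HIT. Cache (LRU->MRU): [58 15 83]
  6. access 73: MISS. Cache (LRU->MRU): [58 15 83 73]
  7. access 73: HIT. Cache (LRU->MRU): [58 15 83 73]
  8. access 58: HIT. Cache (LRU->MRU): [15 83 73 58]
  9. access 73: HIT. Cache (LRU->MRU): [15 83 58 73]
  10. access 15: HIT. Cache (LRU->MRU): [83 58 73 15]
  11. access 83: HIT. Cache (LRU->MRU): [58 73 15 83]
  12. access 83: HIT. Cache (LRU->MRU): [58 73 15 83]
  13. access 83: HIT. Cache (LRU->MRU): [58 73 15 83]
  14. access 23: MISS. Cache (LRU->MRU): [58 73 15 83 23]
  15. access 81: MISS. Cache (LRU->MRU): [58 73 15 83 23 81]
  16. access 23: HIT. Cache (LRU->MRU): [58 73 15 83 81 23]
  17. access 58: HIT. Cache (LRU->MRU): [73 15 83 81 23 58]
  18. access 83: HIT. Cache (LRU->MRU): [73 15 81 23 58 83]
  19. access 89: MISS. Cache (LRU->MRU): [73 15 81 23 58 83 89]
  20. access 58: HIT. Cache (LRU->MRU): [73 15 81 23 83 89 58]
  21. access 73: HIT. Cache (LRU->MRU): [15 81 23 83 89 58 73]
  22. access 73: HIT. Cache (LRU->MRU): [15 81 23 83 89 58 73]
  23. access 73: HIT. Cache (LRU->MRU): [15 81 23 83 89 58 73]
  24. access 58: HIT. Cache (LRU->MRU): [15 81 23 83 89 73 58]
  25. access 73: HIT. Cache (LRU->MRU): [15 81 23 83 89 58 73]
  26. access 81: HIT. Cache (LRU->MRU): [15 23 83 89 58 73 81]
  27. access 73: HIT. Cache (LRU->MRU): [15 23 83 89 58 81 73]
  28. access 97: MISS. Cache (LRU->MRU): [15 23 83 89 58 81 73 97]
  29. access 58: HIT. Cache (LRU->MRU): [15 23 83 89 81 73 97 58]
  30. access 15: HIT. Cache (LRU->MRU): [23 83 89 81 73 97 58 15]
  31. access 58: HIT. Cache (LRU->MRU): [23 83 89 81 73 97 15 58]
  32. access 58: HIT. Cache (LRU->MRU): [23 83 89 81 73 97 15 58]
  33. access 15: HIT. Cache (LRU->MRU): [23 83 89 81 73 97 58 15]
  34. access 23: HIT. Cache (LRU->MRU): [83 89 81 73 97 58 15 23]
  35. access 58: HIT. Cache (LRU->MRU): [83 89 81 73 97 15 23 58]
  36. access 89: HIT. Cache (LRU->MRU): [83 81 73 97 15 23 58 89]
  37. access 89: HIT. Cache (LRU->MRU): [83 81 73 97 15 23 58 89]
  38. access 97: HIT. Cache (LRU->MRU): [83 81 73 15 23 58 89 97]
  39. access 74: MISS, evict 83. Cache (LRU->MRU): [81 73 15 23 58 89 97 74]
Total: 30 hits, 9 misses, 1 evictions

Answer: 1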